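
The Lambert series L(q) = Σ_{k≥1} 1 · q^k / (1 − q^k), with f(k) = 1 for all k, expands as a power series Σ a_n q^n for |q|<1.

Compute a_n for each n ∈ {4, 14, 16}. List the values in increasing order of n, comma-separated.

3, 4, 5

d|4:{4,2,1}  Σf=1+1+1=3
[q^14] f(14)=1,f(7)=1,f(2)=1,f(1)=1 ⇒ 4
[q^16] f(16)=1,f(8)=1,f(4)=1,f(2)=1,f(1)=1 ⇒ 5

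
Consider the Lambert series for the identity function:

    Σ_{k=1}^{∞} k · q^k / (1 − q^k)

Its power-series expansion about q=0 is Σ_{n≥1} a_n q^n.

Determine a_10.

d|10:{10,5,2,1}  Σf=10+5+2+1=18

a_10 = 18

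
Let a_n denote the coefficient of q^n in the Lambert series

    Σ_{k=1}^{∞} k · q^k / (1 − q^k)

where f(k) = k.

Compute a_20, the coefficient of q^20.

d|20:{1,2,4,5,10,20}  Σf=1+2+4+5+10+20=42

a_20 = 42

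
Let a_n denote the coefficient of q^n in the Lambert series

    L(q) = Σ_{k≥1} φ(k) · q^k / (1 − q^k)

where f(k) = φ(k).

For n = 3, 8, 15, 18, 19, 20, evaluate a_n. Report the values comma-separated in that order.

d|3:{3,1}  Σφ=2+1=3
d|8:{1,2,4,8}  Σφ=1+1+2+4=8
[q^15] φ(1)=1,φ(3)=2,φ(5)=4,φ(15)=8 ⇒ 15
n=18: 18·1 9·2 6·3 3·6 2·9 1·18  φ→[6+6+2+2+1+1]=18
[q^19] φ(19)=18,φ(1)=1 ⇒ 19
[q^20] φ(20)=8,φ(10)=4,φ(5)=4,φ(4)=2,φ(2)=1,φ(1)=1 ⇒ 20

3, 8, 15, 18, 19, 20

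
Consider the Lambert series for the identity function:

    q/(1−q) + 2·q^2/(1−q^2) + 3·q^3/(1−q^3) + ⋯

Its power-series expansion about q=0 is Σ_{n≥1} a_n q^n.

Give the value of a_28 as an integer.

n=28: 1·28 2·14 4·7 7·4 14·2 28·1  f→[1+2+4+7+14+28]=56

a_28 = 56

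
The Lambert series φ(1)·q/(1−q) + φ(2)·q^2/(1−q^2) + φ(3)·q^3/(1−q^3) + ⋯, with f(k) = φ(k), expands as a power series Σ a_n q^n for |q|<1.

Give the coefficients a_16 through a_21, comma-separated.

[q^16] φ(1)=1,φ(2)=1,φ(4)=2,φ(8)=4,φ(16)=8 ⇒ 16
q^17  k|17↦φ(k): 17:16 1:1  a_17=17
n=18: 18·1 9·2 6·3 3·6 2·9 1·18  φ→[6+6+2+2+1+1]=18
n=19: 19·1 1·19  φ→[18+1]=19
q^20  k|20↦φ(k): 1:1 2:1 4:2 5:4 10:4 20:8  a_20=20
n=21: 21·1 7·3 3·7 1·21  φ→[12+6+2+1]=21

16, 17, 18, 19, 20, 21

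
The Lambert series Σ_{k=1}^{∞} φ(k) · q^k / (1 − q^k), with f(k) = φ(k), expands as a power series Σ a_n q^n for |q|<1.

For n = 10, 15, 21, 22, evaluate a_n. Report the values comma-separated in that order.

[q^10] φ(1)=1,φ(2)=1,φ(5)=4,φ(10)=4 ⇒ 10
q^15  k|15↦φ(k): 15:8 5:4 3:2 1:1  a_15=15
n=21: 1·21 3·7 7·3 21·1  φ→[1+2+6+12]=21
n=22: 22·1 11·2 2·11 1·22  φ→[10+10+1+1]=22

10, 15, 21, 22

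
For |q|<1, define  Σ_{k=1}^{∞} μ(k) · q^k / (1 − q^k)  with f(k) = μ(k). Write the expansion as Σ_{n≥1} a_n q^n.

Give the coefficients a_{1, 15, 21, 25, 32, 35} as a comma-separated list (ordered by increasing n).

n=1: 1·1  μ→[1]=1
[q^15] μ(1)=1,μ(3)=-1,μ(5)=-1,μ(15)=1 ⇒ 0
[q^21] μ(21)=1,μ(7)=-1,μ(3)=-1,μ(1)=1 ⇒ 0
[q^25] μ(1)=1,μ(5)=-1,μ(25)=0 ⇒ 0
d|32:{32,16,8,4,2,1}  Σμ=0+0+0+0+(-1)+1=0
[q^35] μ(35)=1,μ(7)=-1,μ(5)=-1,μ(1)=1 ⇒ 0

1, 0, 0, 0, 0, 0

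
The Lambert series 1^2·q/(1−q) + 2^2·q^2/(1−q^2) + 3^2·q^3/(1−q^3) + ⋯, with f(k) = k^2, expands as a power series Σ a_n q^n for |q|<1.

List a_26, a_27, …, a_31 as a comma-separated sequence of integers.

n=26: 1·26 2·13 13·2 26·1  f→[1+4+169+676]=850
d|27:{27,9,3,1}  Σf=729+81+9+1=820
q^28  k|28↦f(k): 1:1 2:4 4:16 7:49 14:196 28:784  a_28=1050
q^29  k|29↦f(k): 1:1 29:841  a_29=842
d|30:{30,15,10,6,5,3,2,1}  Σf=900+225+100+36+25+9+4+1=1300
n=31: 31·1 1·31  f→[961+1]=962

850, 820, 1050, 842, 1300, 962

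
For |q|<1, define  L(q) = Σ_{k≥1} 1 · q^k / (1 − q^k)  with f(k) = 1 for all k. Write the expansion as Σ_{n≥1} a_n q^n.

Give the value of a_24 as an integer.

n=24: 24·1 12·2 8·3 6·4 4·6 3·8 2·12 1·24  f→[1+1+1+1+1+1+1+1]=8

a_24 = 8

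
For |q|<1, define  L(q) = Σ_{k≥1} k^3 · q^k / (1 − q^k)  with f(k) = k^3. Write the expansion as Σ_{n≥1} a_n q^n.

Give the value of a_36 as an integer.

[q^36] f(1)=1,f(2)=8,f(3)=27,f(4)=64,f(6)=216,f(9)=729,f(12)=1728,f(18)=5832,f(36)=46656 ⇒ 55261

a_36 = 55261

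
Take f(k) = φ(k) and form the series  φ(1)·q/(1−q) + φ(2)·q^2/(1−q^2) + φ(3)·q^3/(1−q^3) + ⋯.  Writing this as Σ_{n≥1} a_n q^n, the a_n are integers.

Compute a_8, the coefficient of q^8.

d|8:{8,4,2,1}  Σφ=4+2+1+1=8

a_8 = 8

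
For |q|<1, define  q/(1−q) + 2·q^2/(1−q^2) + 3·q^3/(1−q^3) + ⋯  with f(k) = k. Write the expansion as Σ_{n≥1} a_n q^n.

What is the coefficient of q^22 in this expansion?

a_22 = 36

[q^22] f(1)=1,f(2)=2,f(11)=11,f(22)=22 ⇒ 36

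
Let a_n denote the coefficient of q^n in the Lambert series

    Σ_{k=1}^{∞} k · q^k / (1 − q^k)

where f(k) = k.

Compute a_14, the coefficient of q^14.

[q^14] f(14)=14,f(7)=7,f(2)=2,f(1)=1 ⇒ 24

a_14 = 24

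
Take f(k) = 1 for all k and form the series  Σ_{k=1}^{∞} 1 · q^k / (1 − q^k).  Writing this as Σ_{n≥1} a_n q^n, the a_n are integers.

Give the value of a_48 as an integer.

a_48 = 10

[q^48] f(1)=1,f(2)=1,f(3)=1,f(4)=1,f(6)=1,f(8)=1,f(12)=1,f(16)=1,f(24)=1,f(48)=1 ⇒ 10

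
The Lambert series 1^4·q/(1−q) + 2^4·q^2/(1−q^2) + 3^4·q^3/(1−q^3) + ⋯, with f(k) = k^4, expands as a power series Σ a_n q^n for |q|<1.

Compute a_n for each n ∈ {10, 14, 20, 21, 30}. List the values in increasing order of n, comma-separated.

10642, 40834, 170898, 196964, 872644

[q^10] f(1)=1,f(2)=16,f(5)=625,f(10)=10000 ⇒ 10642
[q^14] f(14)=38416,f(7)=2401,f(2)=16,f(1)=1 ⇒ 40834
[q^20] f(20)=160000,f(10)=10000,f(5)=625,f(4)=256,f(2)=16,f(1)=1 ⇒ 170898
d|21:{21,7,3,1}  Σf=194481+2401+81+1=196964
n=30: 1·30 2·15 3·10 5·6 6·5 10·3 15·2 30·1  f→[1+16+81+625+1296+10000+50625+810000]=872644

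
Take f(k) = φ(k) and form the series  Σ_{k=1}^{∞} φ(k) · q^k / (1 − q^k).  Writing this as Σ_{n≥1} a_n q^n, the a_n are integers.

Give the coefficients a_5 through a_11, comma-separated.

n=5: 1·5 5·1  φ→[1+4]=5
[q^6] φ(6)=2,φ(3)=2,φ(2)=1,φ(1)=1 ⇒ 6
n=7: 1·7 7·1  φ→[1+6]=7
d|8:{1,2,4,8}  Σφ=1+1+2+4=8
[q^9] φ(9)=6,φ(3)=2,φ(1)=1 ⇒ 9
[q^10] φ(10)=4,φ(5)=4,φ(2)=1,φ(1)=1 ⇒ 10
q^11  k|11↦φ(k): 1:1 11:10  a_11=11

5, 6, 7, 8, 9, 10, 11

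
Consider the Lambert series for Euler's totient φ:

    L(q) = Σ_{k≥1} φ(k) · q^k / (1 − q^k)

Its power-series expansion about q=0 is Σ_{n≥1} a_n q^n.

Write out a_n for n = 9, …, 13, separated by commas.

[q^9] φ(1)=1,φ(3)=2,φ(9)=6 ⇒ 9
q^10  k|10↦φ(k): 10:4 5:4 2:1 1:1  a_10=10
d|11:{11,1}  Σφ=10+1=11
n=12: 12·1 6·2 4·3 3·4 2·6 1·12  φ→[4+2+2+2+1+1]=12
[q^13] φ(13)=12,φ(1)=1 ⇒ 13

9, 10, 11, 12, 13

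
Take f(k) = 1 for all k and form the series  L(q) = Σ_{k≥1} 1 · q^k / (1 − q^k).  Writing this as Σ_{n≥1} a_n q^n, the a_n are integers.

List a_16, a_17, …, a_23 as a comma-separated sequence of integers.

5, 2, 6, 2, 6, 4, 4, 2

[q^16] f(16)=1,f(8)=1,f(4)=1,f(2)=1,f(1)=1 ⇒ 5
d|17:{1,17}  Σf=1+1=2
n=18: 1·18 2·9 3·6 6·3 9·2 18·1  f→[1+1+1+1+1+1]=6
d|19:{1,19}  Σf=1+1=2
q^20  k|20↦f(k): 20:1 10:1 5:1 4:1 2:1 1:1  a_20=6
[q^21] f(1)=1,f(3)=1,f(7)=1,f(21)=1 ⇒ 4
q^22  k|22↦f(k): 1:1 2:1 11:1 22:1  a_22=4
d|23:{23,1}  Σf=1+1=2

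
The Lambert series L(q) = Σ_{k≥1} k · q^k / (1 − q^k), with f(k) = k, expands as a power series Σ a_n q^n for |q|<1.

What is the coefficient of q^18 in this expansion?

n=18: 18·1 9·2 6·3 3·6 2·9 1·18  f→[18+9+6+3+2+1]=39

a_18 = 39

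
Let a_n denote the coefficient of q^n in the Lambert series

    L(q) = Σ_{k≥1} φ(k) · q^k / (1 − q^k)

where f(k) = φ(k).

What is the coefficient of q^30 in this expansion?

n=30: 1·30 2·15 3·10 5·6 6·5 10·3 15·2 30·1  φ→[1+1+2+4+2+4+8+8]=30

a_30 = 30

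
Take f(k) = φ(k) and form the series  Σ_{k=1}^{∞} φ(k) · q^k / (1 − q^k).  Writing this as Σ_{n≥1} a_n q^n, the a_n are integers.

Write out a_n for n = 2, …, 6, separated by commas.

d|2:{2,1}  Σφ=1+1=2
d|3:{1,3}  Σφ=1+2=3
[q^4] φ(4)=2,φ(2)=1,φ(1)=1 ⇒ 4
d|5:{5,1}  Σφ=4+1=5
d|6:{1,2,3,6}  Σφ=1+1+2+2=6

2, 3, 4, 5, 6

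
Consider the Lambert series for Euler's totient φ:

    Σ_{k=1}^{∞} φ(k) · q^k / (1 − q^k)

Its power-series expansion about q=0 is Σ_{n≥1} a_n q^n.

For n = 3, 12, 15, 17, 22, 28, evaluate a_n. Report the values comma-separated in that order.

[q^3] φ(1)=1,φ(3)=2 ⇒ 3
n=12: 12·1 6·2 4·3 3·4 2·6 1·12  φ→[4+2+2+2+1+1]=12
q^15  k|15↦φ(k): 1:1 3:2 5:4 15:8  a_15=15
q^17  k|17↦φ(k): 1:1 17:16  a_17=17
d|22:{22,11,2,1}  Σφ=10+10+1+1=22
n=28: 28·1 14·2 7·4 4·7 2·14 1·28  φ→[12+6+6+2+1+1]=28

3, 12, 15, 17, 22, 28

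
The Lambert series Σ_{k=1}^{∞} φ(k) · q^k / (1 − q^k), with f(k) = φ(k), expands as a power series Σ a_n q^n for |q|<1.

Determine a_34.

[q^34] φ(34)=16,φ(17)=16,φ(2)=1,φ(1)=1 ⇒ 34

a_34 = 34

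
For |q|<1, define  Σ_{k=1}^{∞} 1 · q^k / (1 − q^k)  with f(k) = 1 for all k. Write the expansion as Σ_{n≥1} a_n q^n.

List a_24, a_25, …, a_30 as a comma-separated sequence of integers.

n=24: 24·1 12·2 8·3 6·4 4·6 3·8 2·12 1·24  f→[1+1+1+1+1+1+1+1]=8
n=25: 25·1 5·5 1·25  f→[1+1+1]=3
n=26: 26·1 13·2 2·13 1·26  f→[1+1+1+1]=4
[q^27] f(1)=1,f(3)=1,f(9)=1,f(27)=1 ⇒ 4
q^28  k|28↦f(k): 28:1 14:1 7:1 4:1 2:1 1:1  a_28=6
q^29  k|29↦f(k): 1:1 29:1  a_29=2
q^30  k|30↦f(k): 30:1 15:1 10:1 6:1 5:1 3:1 2:1 1:1  a_30=8

8, 3, 4, 4, 6, 2, 8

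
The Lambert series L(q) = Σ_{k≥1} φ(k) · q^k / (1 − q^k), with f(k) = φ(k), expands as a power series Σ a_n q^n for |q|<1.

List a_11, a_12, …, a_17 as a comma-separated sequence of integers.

d|11:{11,1}  Σφ=10+1=11
d|12:{1,2,3,4,6,12}  Σφ=1+1+2+2+2+4=12
d|13:{13,1}  Σφ=12+1=13
n=14: 1·14 2·7 7·2 14·1  φ→[1+1+6+6]=14
q^15  k|15↦φ(k): 15:8 5:4 3:2 1:1  a_15=15
[q^16] φ(16)=8,φ(8)=4,φ(4)=2,φ(2)=1,φ(1)=1 ⇒ 16
q^17  k|17↦φ(k): 1:1 17:16  a_17=17

11, 12, 13, 14, 15, 16, 17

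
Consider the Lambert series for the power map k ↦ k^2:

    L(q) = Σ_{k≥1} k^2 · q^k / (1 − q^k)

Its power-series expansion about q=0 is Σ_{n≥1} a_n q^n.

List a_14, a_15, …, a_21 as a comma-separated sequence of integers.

250, 260, 341, 290, 455, 362, 546, 500

q^14  k|14↦f(k): 14:196 7:49 2:4 1:1  a_14=250
q^15  k|15↦f(k): 1:1 3:9 5:25 15:225  a_15=260
n=16: 16·1 8·2 4·4 2·8 1·16  f→[256+64+16+4+1]=341
q^17  k|17↦f(k): 1:1 17:289  a_17=290
[q^18] f(18)=324,f(9)=81,f(6)=36,f(3)=9,f(2)=4,f(1)=1 ⇒ 455
[q^19] f(1)=1,f(19)=361 ⇒ 362
d|20:{20,10,5,4,2,1}  Σf=400+100+25+16+4+1=546
n=21: 1·21 3·7 7·3 21·1  f→[1+9+49+441]=500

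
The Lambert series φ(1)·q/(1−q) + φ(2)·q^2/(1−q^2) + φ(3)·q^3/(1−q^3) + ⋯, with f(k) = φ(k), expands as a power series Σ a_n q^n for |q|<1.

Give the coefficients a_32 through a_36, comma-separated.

d|32:{32,16,8,4,2,1}  Σφ=16+8+4+2+1+1=32
[q^33] φ(33)=20,φ(11)=10,φ(3)=2,φ(1)=1 ⇒ 33
d|34:{1,2,17,34}  Σφ=1+1+16+16=34
[q^35] φ(35)=24,φ(7)=6,φ(5)=4,φ(1)=1 ⇒ 35
q^36  k|36↦φ(k): 36:12 18:6 12:4 9:6 6:2 4:2 3:2 2:1 1:1  a_36=36

32, 33, 34, 35, 36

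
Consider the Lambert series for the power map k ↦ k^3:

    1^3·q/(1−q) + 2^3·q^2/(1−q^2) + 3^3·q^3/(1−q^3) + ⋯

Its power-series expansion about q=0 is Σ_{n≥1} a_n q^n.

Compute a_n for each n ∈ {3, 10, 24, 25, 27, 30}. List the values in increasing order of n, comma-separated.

n=3: 3·1 1·3  f→[27+1]=28
n=10: 10·1 5·2 2·5 1·10  f→[1000+125+8+1]=1134
n=24: 1·24 2·12 3·8 4·6 6·4 8·3 12·2 24·1  f→[1+8+27+64+216+512+1728+13824]=16380
n=25: 25·1 5·5 1·25  f→[15625+125+1]=15751
n=27: 1·27 3·9 9·3 27·1  f→[1+27+729+19683]=20440
n=30: 30·1 15·2 10·3 6·5 5·6 3·10 2·15 1·30  f→[27000+3375+1000+216+125+27+8+1]=31752

28, 1134, 16380, 15751, 20440, 31752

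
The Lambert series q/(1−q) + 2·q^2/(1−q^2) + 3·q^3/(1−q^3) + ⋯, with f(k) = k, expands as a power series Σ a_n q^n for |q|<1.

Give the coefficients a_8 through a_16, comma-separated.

n=8: 1·8 2·4 4·2 8·1  f→[1+2+4+8]=15
n=9: 1·9 3·3 9·1  f→[1+3+9]=13
n=10: 10·1 5·2 2·5 1·10  f→[10+5+2+1]=18
q^11  k|11↦f(k): 1:1 11:11  a_11=12
n=12: 12·1 6·2 4·3 3·4 2·6 1·12  f→[12+6+4+3+2+1]=28
[q^13] f(1)=1,f(13)=13 ⇒ 14
n=14: 1·14 2·7 7·2 14·1  f→[1+2+7+14]=24
d|15:{15,5,3,1}  Σf=15+5+3+1=24
[q^16] f(16)=16,f(8)=8,f(4)=4,f(2)=2,f(1)=1 ⇒ 31

15, 13, 18, 12, 28, 14, 24, 24, 31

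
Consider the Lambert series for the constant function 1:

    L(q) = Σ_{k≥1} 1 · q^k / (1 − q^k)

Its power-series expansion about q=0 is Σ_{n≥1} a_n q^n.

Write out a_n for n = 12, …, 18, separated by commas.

6, 2, 4, 4, 5, 2, 6

d|12:{12,6,4,3,2,1}  Σf=1+1+1+1+1+1=6
d|13:{13,1}  Σf=1+1=2
q^14  k|14↦f(k): 14:1 7:1 2:1 1:1  a_14=4
d|15:{15,5,3,1}  Σf=1+1+1+1=4
n=16: 16·1 8·2 4·4 2·8 1·16  f→[1+1+1+1+1]=5
n=17: 17·1 1·17  f→[1+1]=2
q^18  k|18↦f(k): 18:1 9:1 6:1 3:1 2:1 1:1  a_18=6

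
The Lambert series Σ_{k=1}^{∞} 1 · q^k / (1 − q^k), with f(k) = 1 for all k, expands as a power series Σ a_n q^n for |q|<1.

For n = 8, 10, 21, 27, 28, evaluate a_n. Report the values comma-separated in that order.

4, 4, 4, 4, 6

d|8:{8,4,2,1}  Σf=1+1+1+1=4
n=10: 10·1 5·2 2·5 1·10  f→[1+1+1+1]=4
d|21:{1,3,7,21}  Σf=1+1+1+1=4
d|27:{27,9,3,1}  Σf=1+1+1+1=4
d|28:{28,14,7,4,2,1}  Σf=1+1+1+1+1+1=6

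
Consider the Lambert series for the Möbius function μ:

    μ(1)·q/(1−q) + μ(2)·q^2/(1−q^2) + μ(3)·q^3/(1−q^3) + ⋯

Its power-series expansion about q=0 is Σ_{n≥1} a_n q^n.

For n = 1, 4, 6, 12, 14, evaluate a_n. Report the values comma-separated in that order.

1, 0, 0, 0, 0

q^1  k|1↦μ(k): 1:1  a_1=1
d|4:{1,2,4}  Σμ=1+(-1)+0=0
n=6: 1·6 2·3 3·2 6·1  μ→[1+(-1)+(-1)+1]=0
n=12: 1·12 2·6 3·4 4·3 6·2 12·1  μ→[1+(-1)+(-1)+0+1+0]=0
n=14: 14·1 7·2 2·7 1·14  μ→[1+(-1)+(-1)+1]=0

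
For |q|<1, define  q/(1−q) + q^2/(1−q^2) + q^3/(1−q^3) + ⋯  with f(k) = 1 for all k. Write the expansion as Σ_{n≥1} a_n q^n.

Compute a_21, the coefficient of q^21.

d|21:{1,3,7,21}  Σf=1+1+1+1=4

a_21 = 4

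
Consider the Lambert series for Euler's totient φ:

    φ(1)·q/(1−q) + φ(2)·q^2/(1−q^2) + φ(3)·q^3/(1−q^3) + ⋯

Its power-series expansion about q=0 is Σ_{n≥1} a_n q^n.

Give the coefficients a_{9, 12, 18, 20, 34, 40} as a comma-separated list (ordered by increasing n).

n=9: 9·1 3·3 1·9  φ→[6+2+1]=9
q^12  k|12↦φ(k): 1:1 2:1 3:2 4:2 6:2 12:4  a_12=12
[q^18] φ(18)=6,φ(9)=6,φ(6)=2,φ(3)=2,φ(2)=1,φ(1)=1 ⇒ 18
d|20:{1,2,4,5,10,20}  Σφ=1+1+2+4+4+8=20
d|34:{34,17,2,1}  Σφ=16+16+1+1=34
n=40: 1·40 2·20 4·10 5·8 8·5 10·4 20·2 40·1  φ→[1+1+2+4+4+4+8+16]=40

9, 12, 18, 20, 34, 40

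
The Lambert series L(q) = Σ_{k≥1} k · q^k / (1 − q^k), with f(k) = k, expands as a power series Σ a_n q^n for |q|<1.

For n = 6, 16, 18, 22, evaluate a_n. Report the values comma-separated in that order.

12, 31, 39, 36

[q^6] f(1)=1,f(2)=2,f(3)=3,f(6)=6 ⇒ 12
q^16  k|16↦f(k): 1:1 2:2 4:4 8:8 16:16  a_16=31
q^18  k|18↦f(k): 18:18 9:9 6:6 3:3 2:2 1:1  a_18=39
d|22:{1,2,11,22}  Σf=1+2+11+22=36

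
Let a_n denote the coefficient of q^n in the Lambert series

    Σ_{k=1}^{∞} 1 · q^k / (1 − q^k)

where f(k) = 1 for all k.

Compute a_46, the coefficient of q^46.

a_46 = 4

[q^46] f(46)=1,f(23)=1,f(2)=1,f(1)=1 ⇒ 4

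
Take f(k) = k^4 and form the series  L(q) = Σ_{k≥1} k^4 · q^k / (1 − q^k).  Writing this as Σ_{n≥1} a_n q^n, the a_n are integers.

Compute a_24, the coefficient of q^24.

[q^24] f(24)=331776,f(12)=20736,f(8)=4096,f(6)=1296,f(4)=256,f(3)=81,f(2)=16,f(1)=1 ⇒ 358258

a_24 = 358258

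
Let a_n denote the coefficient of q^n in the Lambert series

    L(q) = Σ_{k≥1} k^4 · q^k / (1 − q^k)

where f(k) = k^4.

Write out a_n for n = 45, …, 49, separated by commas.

q^45  k|45↦f(k): 45:4100625 15:50625 9:6561 5:625 3:81 1:1  a_45=4158518
[q^46] f(46)=4477456,f(23)=279841,f(2)=16,f(1)=1 ⇒ 4757314
n=47: 1·47 47·1  f→[1+4879681]=4879682
q^48  k|48↦f(k): 1:1 2:16 3:81 4:256 6:1296 8:4096 12:20736 16:65536 24:331776 48:5308416  a_48=5732210
n=49: 49·1 7·7 1·49  f→[5764801+2401+1]=5767203

4158518, 4757314, 4879682, 5732210, 5767203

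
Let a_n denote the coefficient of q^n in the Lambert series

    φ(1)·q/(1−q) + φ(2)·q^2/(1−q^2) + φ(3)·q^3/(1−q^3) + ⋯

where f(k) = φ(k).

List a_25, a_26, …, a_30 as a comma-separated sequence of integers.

n=25: 25·1 5·5 1·25  φ→[20+4+1]=25
n=26: 1·26 2·13 13·2 26·1  φ→[1+1+12+12]=26
[q^27] φ(1)=1,φ(3)=2,φ(9)=6,φ(27)=18 ⇒ 27
d|28:{1,2,4,7,14,28}  Σφ=1+1+2+6+6+12=28
d|29:{1,29}  Σφ=1+28=29
q^30  k|30↦φ(k): 1:1 2:1 3:2 5:4 6:2 10:4 15:8 30:8  a_30=30

25, 26, 27, 28, 29, 30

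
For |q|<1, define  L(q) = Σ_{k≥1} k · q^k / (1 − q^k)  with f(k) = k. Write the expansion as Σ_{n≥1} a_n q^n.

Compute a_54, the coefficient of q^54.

n=54: 1·54 2·27 3·18 6·9 9·6 18·3 27·2 54·1  f→[1+2+3+6+9+18+27+54]=120

a_54 = 120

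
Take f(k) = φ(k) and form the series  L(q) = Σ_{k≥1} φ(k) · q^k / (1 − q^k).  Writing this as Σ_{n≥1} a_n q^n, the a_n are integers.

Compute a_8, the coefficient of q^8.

q^8  k|8↦φ(k): 1:1 2:1 4:2 8:4  a_8=8

a_8 = 8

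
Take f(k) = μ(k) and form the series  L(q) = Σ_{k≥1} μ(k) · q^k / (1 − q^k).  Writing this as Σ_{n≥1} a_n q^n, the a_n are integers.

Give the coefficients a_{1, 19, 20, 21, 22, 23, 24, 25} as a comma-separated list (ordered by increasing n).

1, 0, 0, 0, 0, 0, 0, 0

n=1: 1·1  μ→[1]=1
n=19: 1·19 19·1  μ→[1+(-1)]=0
n=20: 20·1 10·2 5·4 4·5 2·10 1·20  μ→[0+1+(-1)+0+(-1)+1]=0
d|21:{21,7,3,1}  Σμ=1+(-1)+(-1)+1=0
n=22: 1·22 2·11 11·2 22·1  μ→[1+(-1)+(-1)+1]=0
n=23: 23·1 1·23  μ→[(-1)+1]=0
q^24  k|24↦μ(k): 1:1 2:-1 3:-1 4:0 6:1 8:0 12:0 24:0  a_24=0
d|25:{1,5,25}  Σμ=1+(-1)+0=0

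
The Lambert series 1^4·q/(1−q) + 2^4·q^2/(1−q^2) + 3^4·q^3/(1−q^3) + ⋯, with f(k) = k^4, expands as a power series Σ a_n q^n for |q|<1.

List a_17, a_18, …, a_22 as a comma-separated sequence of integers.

q^17  k|17↦f(k): 1:1 17:83521  a_17=83522
n=18: 1·18 2·9 3·6 6·3 9·2 18·1  f→[1+16+81+1296+6561+104976]=112931
n=19: 19·1 1·19  f→[130321+1]=130322
n=20: 1·20 2·10 4·5 5·4 10·2 20·1  f→[1+16+256+625+10000+160000]=170898
[q^21] f(21)=194481,f(7)=2401,f(3)=81,f(1)=1 ⇒ 196964
[q^22] f(22)=234256,f(11)=14641,f(2)=16,f(1)=1 ⇒ 248914

83522, 112931, 130322, 170898, 196964, 248914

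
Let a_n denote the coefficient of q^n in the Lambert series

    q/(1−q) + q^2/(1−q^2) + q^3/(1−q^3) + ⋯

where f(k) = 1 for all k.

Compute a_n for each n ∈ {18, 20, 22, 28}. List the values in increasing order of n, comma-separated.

6, 6, 4, 6

[q^18] f(1)=1,f(2)=1,f(3)=1,f(6)=1,f(9)=1,f(18)=1 ⇒ 6
[q^20] f(20)=1,f(10)=1,f(5)=1,f(4)=1,f(2)=1,f(1)=1 ⇒ 6
[q^22] f(22)=1,f(11)=1,f(2)=1,f(1)=1 ⇒ 4
[q^28] f(1)=1,f(2)=1,f(4)=1,f(7)=1,f(14)=1,f(28)=1 ⇒ 6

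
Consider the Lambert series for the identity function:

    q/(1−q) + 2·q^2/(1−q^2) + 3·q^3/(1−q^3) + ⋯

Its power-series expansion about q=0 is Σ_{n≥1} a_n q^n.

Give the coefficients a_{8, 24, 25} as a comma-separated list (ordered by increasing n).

15, 60, 31

n=8: 1·8 2·4 4·2 8·1  f→[1+2+4+8]=15
d|24:{1,2,3,4,6,8,12,24}  Σf=1+2+3+4+6+8+12+24=60
q^25  k|25↦f(k): 25:25 5:5 1:1  a_25=31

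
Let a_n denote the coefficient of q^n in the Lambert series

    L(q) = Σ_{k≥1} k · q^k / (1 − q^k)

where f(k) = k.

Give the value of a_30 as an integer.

a_30 = 72

d|30:{1,2,3,5,6,10,15,30}  Σf=1+2+3+5+6+10+15+30=72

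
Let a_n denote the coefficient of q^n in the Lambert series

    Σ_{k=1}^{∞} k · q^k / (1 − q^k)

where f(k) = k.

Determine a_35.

n=35: 35·1 7·5 5·7 1·35  f→[35+7+5+1]=48

a_35 = 48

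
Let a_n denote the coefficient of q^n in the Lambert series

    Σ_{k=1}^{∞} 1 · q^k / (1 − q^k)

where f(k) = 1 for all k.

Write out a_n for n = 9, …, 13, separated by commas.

3, 4, 2, 6, 2

d|9:{1,3,9}  Σf=1+1+1=3
[q^10] f(1)=1,f(2)=1,f(5)=1,f(10)=1 ⇒ 4
q^11  k|11↦f(k): 11:1 1:1  a_11=2
d|12:{12,6,4,3,2,1}  Σf=1+1+1+1+1+1=6
[q^13] f(1)=1,f(13)=1 ⇒ 2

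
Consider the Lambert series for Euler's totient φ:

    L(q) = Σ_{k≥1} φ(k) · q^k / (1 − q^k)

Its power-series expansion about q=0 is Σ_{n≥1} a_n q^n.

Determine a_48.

n=48: 1·48 2·24 3·16 4·12 6·8 8·6 12·4 16·3 24·2 48·1  φ→[1+1+2+2+2+4+4+8+8+16]=48

a_48 = 48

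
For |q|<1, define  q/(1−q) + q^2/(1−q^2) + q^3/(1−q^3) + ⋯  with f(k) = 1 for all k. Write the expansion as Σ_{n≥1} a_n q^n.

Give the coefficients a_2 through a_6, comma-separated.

d|2:{1,2}  Σf=1+1=2
[q^3] f(1)=1,f(3)=1 ⇒ 2
q^4  k|4↦f(k): 1:1 2:1 4:1  a_4=3
q^5  k|5↦f(k): 5:1 1:1  a_5=2
n=6: 1·6 2·3 3·2 6·1  f→[1+1+1+1]=4

2, 2, 3, 2, 4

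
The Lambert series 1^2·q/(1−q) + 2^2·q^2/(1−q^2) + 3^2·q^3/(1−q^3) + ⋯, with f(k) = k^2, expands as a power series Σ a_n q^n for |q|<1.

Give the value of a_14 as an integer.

n=14: 14·1 7·2 2·7 1·14  f→[196+49+4+1]=250

a_14 = 250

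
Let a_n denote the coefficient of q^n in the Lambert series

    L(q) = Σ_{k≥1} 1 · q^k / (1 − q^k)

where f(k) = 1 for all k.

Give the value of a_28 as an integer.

a_28 = 6

q^28  k|28↦f(k): 1:1 2:1 4:1 7:1 14:1 28:1  a_28=6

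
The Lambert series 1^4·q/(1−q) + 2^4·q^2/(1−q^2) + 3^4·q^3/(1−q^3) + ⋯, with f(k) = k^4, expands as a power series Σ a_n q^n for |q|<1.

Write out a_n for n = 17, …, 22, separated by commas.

83522, 112931, 130322, 170898, 196964, 248914

q^17  k|17↦f(k): 17:83521 1:1  a_17=83522
q^18  k|18↦f(k): 1:1 2:16 3:81 6:1296 9:6561 18:104976  a_18=112931
[q^19] f(19)=130321,f(1)=1 ⇒ 130322
n=20: 20·1 10·2 5·4 4·5 2·10 1·20  f→[160000+10000+625+256+16+1]=170898
q^21  k|21↦f(k): 1:1 3:81 7:2401 21:194481  a_21=196964
q^22  k|22↦f(k): 22:234256 11:14641 2:16 1:1  a_22=248914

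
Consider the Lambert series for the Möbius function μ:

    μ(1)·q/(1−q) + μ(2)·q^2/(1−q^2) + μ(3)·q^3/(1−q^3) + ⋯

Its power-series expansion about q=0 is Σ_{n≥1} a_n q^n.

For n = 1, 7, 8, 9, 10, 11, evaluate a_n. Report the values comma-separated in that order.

d|1:{1}  Σμ=1=1
q^7  k|7↦μ(k): 7:-1 1:1  a_7=0
q^8  k|8↦μ(k): 8:0 4:0 2:-1 1:1  a_8=0
[q^9] μ(1)=1,μ(3)=-1,μ(9)=0 ⇒ 0
[q^10] μ(10)=1,μ(5)=-1,μ(2)=-1,μ(1)=1 ⇒ 0
[q^11] μ(1)=1,μ(11)=-1 ⇒ 0

1, 0, 0, 0, 0, 0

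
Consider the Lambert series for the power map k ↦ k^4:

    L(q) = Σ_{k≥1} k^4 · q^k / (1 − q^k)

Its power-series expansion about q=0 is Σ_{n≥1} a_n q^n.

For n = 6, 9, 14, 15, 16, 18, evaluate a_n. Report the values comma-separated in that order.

1394, 6643, 40834, 51332, 69905, 112931

n=6: 1·6 2·3 3·2 6·1  f→[1+16+81+1296]=1394
n=9: 9·1 3·3 1·9  f→[6561+81+1]=6643
n=14: 14·1 7·2 2·7 1·14  f→[38416+2401+16+1]=40834
[q^15] f(1)=1,f(3)=81,f(5)=625,f(15)=50625 ⇒ 51332
n=16: 16·1 8·2 4·4 2·8 1·16  f→[65536+4096+256+16+1]=69905
q^18  k|18↦f(k): 1:1 2:16 3:81 6:1296 9:6561 18:104976  a_18=112931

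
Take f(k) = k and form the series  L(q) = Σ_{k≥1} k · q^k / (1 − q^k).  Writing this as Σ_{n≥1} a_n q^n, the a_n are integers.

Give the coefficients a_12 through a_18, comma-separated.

28, 14, 24, 24, 31, 18, 39

[q^12] f(1)=1,f(2)=2,f(3)=3,f(4)=4,f(6)=6,f(12)=12 ⇒ 28
d|13:{1,13}  Σf=1+13=14
q^14  k|14↦f(k): 14:14 7:7 2:2 1:1  a_14=24
n=15: 1·15 3·5 5·3 15·1  f→[1+3+5+15]=24
[q^16] f(1)=1,f(2)=2,f(4)=4,f(8)=8,f(16)=16 ⇒ 31
n=17: 17·1 1·17  f→[17+1]=18
[q^18] f(18)=18,f(9)=9,f(6)=6,f(3)=3,f(2)=2,f(1)=1 ⇒ 39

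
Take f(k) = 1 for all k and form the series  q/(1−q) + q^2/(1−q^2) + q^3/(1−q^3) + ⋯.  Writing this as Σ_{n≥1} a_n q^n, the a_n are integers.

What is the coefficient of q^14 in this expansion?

a_14 = 4

n=14: 14·1 7·2 2·7 1·14  f→[1+1+1+1]=4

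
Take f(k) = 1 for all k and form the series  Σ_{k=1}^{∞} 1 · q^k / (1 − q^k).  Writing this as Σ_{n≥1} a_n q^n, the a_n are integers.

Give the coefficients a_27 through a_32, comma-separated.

d|27:{1,3,9,27}  Σf=1+1+1+1=4
[q^28] f(1)=1,f(2)=1,f(4)=1,f(7)=1,f(14)=1,f(28)=1 ⇒ 6
q^29  k|29↦f(k): 1:1 29:1  a_29=2
d|30:{30,15,10,6,5,3,2,1}  Σf=1+1+1+1+1+1+1+1=8
n=31: 31·1 1·31  f→[1+1]=2
n=32: 1·32 2·16 4·8 8·4 16·2 32·1  f→[1+1+1+1+1+1]=6

4, 6, 2, 8, 2, 6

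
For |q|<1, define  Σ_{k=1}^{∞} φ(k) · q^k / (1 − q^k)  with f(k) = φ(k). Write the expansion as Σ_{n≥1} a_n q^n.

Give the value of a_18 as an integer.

q^18  k|18↦φ(k): 1:1 2:1 3:2 6:2 9:6 18:6  a_18=18

a_18 = 18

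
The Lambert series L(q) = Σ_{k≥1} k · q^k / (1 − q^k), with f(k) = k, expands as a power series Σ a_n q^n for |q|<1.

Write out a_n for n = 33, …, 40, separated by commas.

48, 54, 48, 91, 38, 60, 56, 90

d|33:{33,11,3,1}  Σf=33+11+3+1=48
n=34: 1·34 2·17 17·2 34·1  f→[1+2+17+34]=54
[q^35] f(35)=35,f(7)=7,f(5)=5,f(1)=1 ⇒ 48
q^36  k|36↦f(k): 1:1 2:2 3:3 4:4 6:6 9:9 12:12 18:18 36:36  a_36=91
[q^37] f(1)=1,f(37)=37 ⇒ 38
n=38: 1·38 2·19 19·2 38·1  f→[1+2+19+38]=60
n=39: 1·39 3·13 13·3 39·1  f→[1+3+13+39]=56
q^40  k|40↦f(k): 1:1 2:2 4:4 5:5 8:8 10:10 20:20 40:40  a_40=90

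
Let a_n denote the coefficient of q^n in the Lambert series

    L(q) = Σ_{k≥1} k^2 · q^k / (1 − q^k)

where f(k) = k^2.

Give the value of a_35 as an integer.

a_35 = 1300

n=35: 35·1 7·5 5·7 1·35  f→[1225+49+25+1]=1300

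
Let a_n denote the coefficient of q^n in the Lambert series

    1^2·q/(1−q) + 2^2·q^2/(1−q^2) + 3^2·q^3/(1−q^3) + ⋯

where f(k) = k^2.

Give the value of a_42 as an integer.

a_42 = 2500

q^42  k|42↦f(k): 42:1764 21:441 14:196 7:49 6:36 3:9 2:4 1:1  a_42=2500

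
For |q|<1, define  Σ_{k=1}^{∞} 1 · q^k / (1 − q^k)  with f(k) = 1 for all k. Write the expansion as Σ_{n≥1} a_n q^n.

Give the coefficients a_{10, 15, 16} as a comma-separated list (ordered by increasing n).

4, 4, 5

d|10:{10,5,2,1}  Σf=1+1+1+1=4
n=15: 15·1 5·3 3·5 1·15  f→[1+1+1+1]=4
[q^16] f(1)=1,f(2)=1,f(4)=1,f(8)=1,f(16)=1 ⇒ 5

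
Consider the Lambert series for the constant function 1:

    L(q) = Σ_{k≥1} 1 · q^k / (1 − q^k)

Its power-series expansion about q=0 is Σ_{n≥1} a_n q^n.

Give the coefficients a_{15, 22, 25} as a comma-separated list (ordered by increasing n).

4, 4, 3

d|15:{1,3,5,15}  Σf=1+1+1+1=4
n=22: 1·22 2·11 11·2 22·1  f→[1+1+1+1]=4
n=25: 25·1 5·5 1·25  f→[1+1+1]=3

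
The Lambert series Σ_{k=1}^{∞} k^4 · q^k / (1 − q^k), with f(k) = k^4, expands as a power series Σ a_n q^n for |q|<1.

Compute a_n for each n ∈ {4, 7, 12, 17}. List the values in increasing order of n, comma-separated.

q^4  k|4↦f(k): 4:256 2:16 1:1  a_4=273
d|7:{1,7}  Σf=1+2401=2402
[q^12] f(1)=1,f(2)=16,f(3)=81,f(4)=256,f(6)=1296,f(12)=20736 ⇒ 22386
q^17  k|17↦f(k): 17:83521 1:1  a_17=83522

273, 2402, 22386, 83522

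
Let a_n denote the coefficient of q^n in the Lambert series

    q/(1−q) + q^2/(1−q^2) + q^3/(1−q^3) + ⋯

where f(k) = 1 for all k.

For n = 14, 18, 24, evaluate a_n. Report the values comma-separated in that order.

n=14: 1·14 2·7 7·2 14·1  f→[1+1+1+1]=4
n=18: 18·1 9·2 6·3 3·6 2·9 1·18  f→[1+1+1+1+1+1]=6
d|24:{1,2,3,4,6,8,12,24}  Σf=1+1+1+1+1+1+1+1=8

4, 6, 8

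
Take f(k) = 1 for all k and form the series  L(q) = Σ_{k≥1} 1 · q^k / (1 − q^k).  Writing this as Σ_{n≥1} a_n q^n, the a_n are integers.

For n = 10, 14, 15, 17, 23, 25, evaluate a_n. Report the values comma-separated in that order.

4, 4, 4, 2, 2, 3

d|10:{10,5,2,1}  Σf=1+1+1+1=4
n=14: 14·1 7·2 2·7 1·14  f→[1+1+1+1]=4
n=15: 1·15 3·5 5·3 15·1  f→[1+1+1+1]=4
n=17: 1·17 17·1  f→[1+1]=2
q^23  k|23↦f(k): 1:1 23:1  a_23=2
n=25: 25·1 5·5 1·25  f→[1+1+1]=3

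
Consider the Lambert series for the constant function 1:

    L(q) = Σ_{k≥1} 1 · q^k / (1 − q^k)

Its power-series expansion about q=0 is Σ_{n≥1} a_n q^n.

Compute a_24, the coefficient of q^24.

d|24:{24,12,8,6,4,3,2,1}  Σf=1+1+1+1+1+1+1+1=8

a_24 = 8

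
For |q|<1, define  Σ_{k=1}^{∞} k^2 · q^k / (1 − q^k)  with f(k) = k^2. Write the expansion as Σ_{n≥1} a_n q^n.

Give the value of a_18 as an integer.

a_18 = 455

[q^18] f(18)=324,f(9)=81,f(6)=36,f(3)=9,f(2)=4,f(1)=1 ⇒ 455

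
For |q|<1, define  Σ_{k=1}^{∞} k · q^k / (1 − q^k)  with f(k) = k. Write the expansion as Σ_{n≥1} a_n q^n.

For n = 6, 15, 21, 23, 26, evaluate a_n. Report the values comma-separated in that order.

12, 24, 32, 24, 42

q^6  k|6↦f(k): 6:6 3:3 2:2 1:1  a_6=12
q^15  k|15↦f(k): 1:1 3:3 5:5 15:15  a_15=24
d|21:{21,7,3,1}  Σf=21+7+3+1=32
n=23: 1·23 23·1  f→[1+23]=24
[q^26] f(26)=26,f(13)=13,f(2)=2,f(1)=1 ⇒ 42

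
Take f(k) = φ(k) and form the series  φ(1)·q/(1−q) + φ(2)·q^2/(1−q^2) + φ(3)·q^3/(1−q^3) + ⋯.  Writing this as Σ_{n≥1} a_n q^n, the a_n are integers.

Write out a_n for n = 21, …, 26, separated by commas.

d|21:{1,3,7,21}  Σφ=1+2+6+12=21
q^22  k|22↦φ(k): 1:1 2:1 11:10 22:10  a_22=22
[q^23] φ(23)=22,φ(1)=1 ⇒ 23
n=24: 24·1 12·2 8·3 6·4 4·6 3·8 2·12 1·24  φ→[8+4+4+2+2+2+1+1]=24
[q^25] φ(1)=1,φ(5)=4,φ(25)=20 ⇒ 25
d|26:{1,2,13,26}  Σφ=1+1+12+12=26

21, 22, 23, 24, 25, 26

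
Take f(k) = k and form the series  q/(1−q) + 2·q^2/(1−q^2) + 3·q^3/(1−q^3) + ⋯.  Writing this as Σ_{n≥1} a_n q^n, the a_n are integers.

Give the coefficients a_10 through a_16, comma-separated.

18, 12, 28, 14, 24, 24, 31

n=10: 1·10 2·5 5·2 10·1  f→[1+2+5+10]=18
d|11:{1,11}  Σf=1+11=12
d|12:{12,6,4,3,2,1}  Σf=12+6+4+3+2+1=28
q^13  k|13↦f(k): 13:13 1:1  a_13=14
d|14:{14,7,2,1}  Σf=14+7+2+1=24
q^15  k|15↦f(k): 1:1 3:3 5:5 15:15  a_15=24
q^16  k|16↦f(k): 16:16 8:8 4:4 2:2 1:1  a_16=31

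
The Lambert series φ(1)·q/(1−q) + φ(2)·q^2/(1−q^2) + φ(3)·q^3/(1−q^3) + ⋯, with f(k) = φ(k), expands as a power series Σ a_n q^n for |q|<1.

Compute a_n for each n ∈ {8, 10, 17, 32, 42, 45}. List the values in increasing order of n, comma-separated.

[q^8] φ(8)=4,φ(4)=2,φ(2)=1,φ(1)=1 ⇒ 8
d|10:{1,2,5,10}  Σφ=1+1+4+4=10
[q^17] φ(17)=16,φ(1)=1 ⇒ 17
n=32: 32·1 16·2 8·4 4·8 2·16 1·32  φ→[16+8+4+2+1+1]=32
q^42  k|42↦φ(k): 42:12 21:12 14:6 7:6 6:2 3:2 2:1 1:1  a_42=42
d|45:{45,15,9,5,3,1}  Σφ=24+8+6+4+2+1=45

8, 10, 17, 32, 42, 45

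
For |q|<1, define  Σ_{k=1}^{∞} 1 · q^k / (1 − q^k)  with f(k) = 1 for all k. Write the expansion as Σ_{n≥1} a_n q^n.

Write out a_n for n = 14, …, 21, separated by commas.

4, 4, 5, 2, 6, 2, 6, 4

q^14  k|14↦f(k): 1:1 2:1 7:1 14:1  a_14=4
d|15:{15,5,3,1}  Σf=1+1+1+1=4
d|16:{1,2,4,8,16}  Σf=1+1+1+1+1=5
d|17:{17,1}  Σf=1+1=2
n=18: 1·18 2·9 3·6 6·3 9·2 18·1  f→[1+1+1+1+1+1]=6
q^19  k|19↦f(k): 19:1 1:1  a_19=2
d|20:{1,2,4,5,10,20}  Σf=1+1+1+1+1+1=6
[q^21] f(1)=1,f(3)=1,f(7)=1,f(21)=1 ⇒ 4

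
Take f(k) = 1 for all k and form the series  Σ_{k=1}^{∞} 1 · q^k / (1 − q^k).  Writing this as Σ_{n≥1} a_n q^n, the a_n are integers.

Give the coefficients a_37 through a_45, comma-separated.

2, 4, 4, 8, 2, 8, 2, 6, 6

n=37: 37·1 1·37  f→[1+1]=2
d|38:{1,2,19,38}  Σf=1+1+1+1=4
d|39:{1,3,13,39}  Σf=1+1+1+1=4
[q^40] f(40)=1,f(20)=1,f(10)=1,f(8)=1,f(5)=1,f(4)=1,f(2)=1,f(1)=1 ⇒ 8
[q^41] f(1)=1,f(41)=1 ⇒ 2
d|42:{42,21,14,7,6,3,2,1}  Σf=1+1+1+1+1+1+1+1=8
d|43:{1,43}  Σf=1+1=2
d|44:{44,22,11,4,2,1}  Σf=1+1+1+1+1+1=6
n=45: 45·1 15·3 9·5 5·9 3·15 1·45  f→[1+1+1+1+1+1]=6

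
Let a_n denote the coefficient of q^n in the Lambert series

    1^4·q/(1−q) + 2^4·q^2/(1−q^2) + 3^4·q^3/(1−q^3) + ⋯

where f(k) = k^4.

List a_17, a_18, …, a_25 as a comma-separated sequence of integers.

83522, 112931, 130322, 170898, 196964, 248914, 279842, 358258, 391251

n=17: 17·1 1·17  f→[83521+1]=83522
q^18  k|18↦f(k): 1:1 2:16 3:81 6:1296 9:6561 18:104976  a_18=112931
[q^19] f(1)=1,f(19)=130321 ⇒ 130322
n=20: 1·20 2·10 4·5 5·4 10·2 20·1  f→[1+16+256+625+10000+160000]=170898
n=21: 21·1 7·3 3·7 1·21  f→[194481+2401+81+1]=196964
d|22:{1,2,11,22}  Σf=1+16+14641+234256=248914
n=23: 23·1 1·23  f→[279841+1]=279842
n=24: 24·1 12·2 8·3 6·4 4·6 3·8 2·12 1·24  f→[331776+20736+4096+1296+256+81+16+1]=358258
q^25  k|25↦f(k): 1:1 5:625 25:390625  a_25=391251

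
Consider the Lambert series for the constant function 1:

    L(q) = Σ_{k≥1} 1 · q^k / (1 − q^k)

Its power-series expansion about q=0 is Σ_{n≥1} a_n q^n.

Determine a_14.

a_14 = 4

d|14:{14,7,2,1}  Σf=1+1+1+1=4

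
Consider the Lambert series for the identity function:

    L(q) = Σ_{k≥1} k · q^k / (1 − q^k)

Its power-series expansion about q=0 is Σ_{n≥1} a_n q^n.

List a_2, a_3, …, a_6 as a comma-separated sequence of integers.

3, 4, 7, 6, 12

d|2:{2,1}  Σf=2+1=3
n=3: 1·3 3·1  f→[1+3]=4
q^4  k|4↦f(k): 1:1 2:2 4:4  a_4=7
[q^5] f(1)=1,f(5)=5 ⇒ 6
n=6: 6·1 3·2 2·3 1·6  f→[6+3+2+1]=12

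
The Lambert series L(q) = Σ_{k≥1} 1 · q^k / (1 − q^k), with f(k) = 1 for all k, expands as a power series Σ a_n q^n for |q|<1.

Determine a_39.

a_39 = 4

n=39: 1·39 3·13 13·3 39·1  f→[1+1+1+1]=4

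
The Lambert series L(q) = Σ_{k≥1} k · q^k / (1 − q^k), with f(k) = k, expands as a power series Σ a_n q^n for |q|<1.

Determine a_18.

a_18 = 39

[q^18] f(1)=1,f(2)=2,f(3)=3,f(6)=6,f(9)=9,f(18)=18 ⇒ 39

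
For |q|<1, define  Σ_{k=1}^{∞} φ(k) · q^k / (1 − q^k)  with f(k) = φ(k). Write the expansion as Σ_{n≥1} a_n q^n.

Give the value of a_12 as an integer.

n=12: 12·1 6·2 4·3 3·4 2·6 1·12  φ→[4+2+2+2+1+1]=12

a_12 = 12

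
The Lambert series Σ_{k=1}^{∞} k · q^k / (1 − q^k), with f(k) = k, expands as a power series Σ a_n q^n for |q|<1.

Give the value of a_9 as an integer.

a_9 = 13

q^9  k|9↦f(k): 9:9 3:3 1:1  a_9=13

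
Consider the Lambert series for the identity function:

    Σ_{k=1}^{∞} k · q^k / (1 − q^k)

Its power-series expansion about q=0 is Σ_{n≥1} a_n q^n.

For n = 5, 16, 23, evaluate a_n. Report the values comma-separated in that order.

6, 31, 24

q^5  k|5↦f(k): 1:1 5:5  a_5=6
q^16  k|16↦f(k): 16:16 8:8 4:4 2:2 1:1  a_16=31
d|23:{23,1}  Σf=23+1=24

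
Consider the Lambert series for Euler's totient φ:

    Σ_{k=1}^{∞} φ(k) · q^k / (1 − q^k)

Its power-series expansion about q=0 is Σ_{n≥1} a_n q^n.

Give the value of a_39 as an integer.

d|39:{1,3,13,39}  Σφ=1+2+12+24=39

a_39 = 39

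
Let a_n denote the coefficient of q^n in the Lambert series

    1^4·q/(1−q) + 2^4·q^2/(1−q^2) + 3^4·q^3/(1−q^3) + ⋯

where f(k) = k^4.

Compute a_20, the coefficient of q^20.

a_20 = 170898

n=20: 20·1 10·2 5·4 4·5 2·10 1·20  f→[160000+10000+625+256+16+1]=170898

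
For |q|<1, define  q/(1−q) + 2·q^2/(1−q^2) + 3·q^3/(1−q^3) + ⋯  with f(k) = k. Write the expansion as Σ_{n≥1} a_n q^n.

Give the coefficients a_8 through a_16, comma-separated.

15, 13, 18, 12, 28, 14, 24, 24, 31

q^8  k|8↦f(k): 1:1 2:2 4:4 8:8  a_8=15
q^9  k|9↦f(k): 9:9 3:3 1:1  a_9=13
[q^10] f(1)=1,f(2)=2,f(5)=5,f(10)=10 ⇒ 18
q^11  k|11↦f(k): 1:1 11:11  a_11=12
[q^12] f(1)=1,f(2)=2,f(3)=3,f(4)=4,f(6)=6,f(12)=12 ⇒ 28
q^13  k|13↦f(k): 1:1 13:13  a_13=14
n=14: 14·1 7·2 2·7 1·14  f→[14+7+2+1]=24
[q^15] f(1)=1,f(3)=3,f(5)=5,f(15)=15 ⇒ 24
q^16  k|16↦f(k): 1:1 2:2 4:4 8:8 16:16  a_16=31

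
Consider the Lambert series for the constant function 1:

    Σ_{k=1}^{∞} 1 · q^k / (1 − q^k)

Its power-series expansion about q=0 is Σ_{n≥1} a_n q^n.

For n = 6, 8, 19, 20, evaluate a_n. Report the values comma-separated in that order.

q^6  k|6↦f(k): 6:1 3:1 2:1 1:1  a_6=4
d|8:{1,2,4,8}  Σf=1+1+1+1=4
n=19: 19·1 1·19  f→[1+1]=2
[q^20] f(20)=1,f(10)=1,f(5)=1,f(4)=1,f(2)=1,f(1)=1 ⇒ 6

4, 4, 2, 6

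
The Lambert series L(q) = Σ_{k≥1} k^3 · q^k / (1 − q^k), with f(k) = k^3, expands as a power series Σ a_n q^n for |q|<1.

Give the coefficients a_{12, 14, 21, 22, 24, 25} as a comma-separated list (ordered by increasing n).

2044, 3096, 9632, 11988, 16380, 15751

d|12:{12,6,4,3,2,1}  Σf=1728+216+64+27+8+1=2044
[q^14] f(1)=1,f(2)=8,f(7)=343,f(14)=2744 ⇒ 3096
q^21  k|21↦f(k): 1:1 3:27 7:343 21:9261  a_21=9632
n=22: 1·22 2·11 11·2 22·1  f→[1+8+1331+10648]=11988
[q^24] f(24)=13824,f(12)=1728,f(8)=512,f(6)=216,f(4)=64,f(3)=27,f(2)=8,f(1)=1 ⇒ 16380
n=25: 1·25 5·5 25·1  f→[1+125+15625]=15751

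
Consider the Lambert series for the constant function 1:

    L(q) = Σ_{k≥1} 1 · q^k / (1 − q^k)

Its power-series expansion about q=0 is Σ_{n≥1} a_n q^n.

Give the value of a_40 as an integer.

a_40 = 8

[q^40] f(40)=1,f(20)=1,f(10)=1,f(8)=1,f(5)=1,f(4)=1,f(2)=1,f(1)=1 ⇒ 8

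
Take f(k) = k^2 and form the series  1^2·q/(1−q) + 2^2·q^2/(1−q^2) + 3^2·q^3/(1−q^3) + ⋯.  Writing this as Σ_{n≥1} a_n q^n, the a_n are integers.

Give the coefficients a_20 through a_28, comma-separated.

546, 500, 610, 530, 850, 651, 850, 820, 1050

q^20  k|20↦f(k): 20:400 10:100 5:25 4:16 2:4 1:1  a_20=546
[q^21] f(1)=1,f(3)=9,f(7)=49,f(21)=441 ⇒ 500
d|22:{1,2,11,22}  Σf=1+4+121+484=610
n=23: 23·1 1·23  f→[529+1]=530
[q^24] f(1)=1,f(2)=4,f(3)=9,f(4)=16,f(6)=36,f(8)=64,f(12)=144,f(24)=576 ⇒ 850
q^25  k|25↦f(k): 25:625 5:25 1:1  a_25=651
n=26: 26·1 13·2 2·13 1·26  f→[676+169+4+1]=850
[q^27] f(27)=729,f(9)=81,f(3)=9,f(1)=1 ⇒ 820
[q^28] f(28)=784,f(14)=196,f(7)=49,f(4)=16,f(2)=4,f(1)=1 ⇒ 1050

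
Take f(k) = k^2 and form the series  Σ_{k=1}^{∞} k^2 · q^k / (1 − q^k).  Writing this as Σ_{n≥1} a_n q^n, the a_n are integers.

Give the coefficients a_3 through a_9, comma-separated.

n=3: 3·1 1·3  f→[9+1]=10
n=4: 4·1 2·2 1·4  f→[16+4+1]=21
[q^5] f(5)=25,f(1)=1 ⇒ 26
d|6:{1,2,3,6}  Σf=1+4+9+36=50
d|7:{1,7}  Σf=1+49=50
q^8  k|8↦f(k): 1:1 2:4 4:16 8:64  a_8=85
[q^9] f(9)=81,f(3)=9,f(1)=1 ⇒ 91

10, 21, 26, 50, 50, 85, 91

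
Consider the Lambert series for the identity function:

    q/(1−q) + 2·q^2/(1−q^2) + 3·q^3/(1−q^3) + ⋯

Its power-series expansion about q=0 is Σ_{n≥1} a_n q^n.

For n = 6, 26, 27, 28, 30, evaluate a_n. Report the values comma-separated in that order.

12, 42, 40, 56, 72

d|6:{1,2,3,6}  Σf=1+2+3+6=12
n=26: 26·1 13·2 2·13 1·26  f→[26+13+2+1]=42
n=27: 27·1 9·3 3·9 1·27  f→[27+9+3+1]=40
n=28: 1·28 2·14 4·7 7·4 14·2 28·1  f→[1+2+4+7+14+28]=56
q^30  k|30↦f(k): 1:1 2:2 3:3 5:5 6:6 10:10 15:15 30:30  a_30=72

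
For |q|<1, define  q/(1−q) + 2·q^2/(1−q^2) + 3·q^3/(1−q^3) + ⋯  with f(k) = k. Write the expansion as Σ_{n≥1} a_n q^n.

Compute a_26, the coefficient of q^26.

a_26 = 42

q^26  k|26↦f(k): 1:1 2:2 13:13 26:26  a_26=42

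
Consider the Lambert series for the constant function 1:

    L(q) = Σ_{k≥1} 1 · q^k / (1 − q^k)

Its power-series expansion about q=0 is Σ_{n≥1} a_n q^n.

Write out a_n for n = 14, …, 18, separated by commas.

4, 4, 5, 2, 6

q^14  k|14↦f(k): 1:1 2:1 7:1 14:1  a_14=4
q^15  k|15↦f(k): 1:1 3:1 5:1 15:1  a_15=4
[q^16] f(1)=1,f(2)=1,f(4)=1,f(8)=1,f(16)=1 ⇒ 5
q^17  k|17↦f(k): 17:1 1:1  a_17=2
q^18  k|18↦f(k): 18:1 9:1 6:1 3:1 2:1 1:1  a_18=6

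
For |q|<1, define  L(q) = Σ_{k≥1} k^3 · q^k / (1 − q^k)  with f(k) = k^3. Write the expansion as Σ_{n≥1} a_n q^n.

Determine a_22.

a_22 = 11988

n=22: 22·1 11·2 2·11 1·22  f→[10648+1331+8+1]=11988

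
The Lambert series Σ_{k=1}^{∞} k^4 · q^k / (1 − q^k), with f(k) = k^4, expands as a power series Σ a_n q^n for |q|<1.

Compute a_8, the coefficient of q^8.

a_8 = 4369

n=8: 1·8 2·4 4·2 8·1  f→[1+16+256+4096]=4369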